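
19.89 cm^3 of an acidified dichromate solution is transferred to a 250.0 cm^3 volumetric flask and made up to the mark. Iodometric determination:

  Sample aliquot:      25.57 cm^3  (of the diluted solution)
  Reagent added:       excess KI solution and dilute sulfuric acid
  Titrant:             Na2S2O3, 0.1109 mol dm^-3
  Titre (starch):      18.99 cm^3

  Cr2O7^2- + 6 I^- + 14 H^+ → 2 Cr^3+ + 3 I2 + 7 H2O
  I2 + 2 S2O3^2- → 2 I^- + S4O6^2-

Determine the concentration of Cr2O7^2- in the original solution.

0.1725 mol/L

n(S2O3^2-) = 0.01899 × 0.1109 = 2.106 × 10^-3 mol
n(I2) = n(S2O3^2-)/2 = 1.053 × 10^-3 mol
From the 1:3 ratio, n(Cr2O7^2-) in the aliquot = 1/3 × 1.053 × 10^-3 = 3.510 × 10^-4 mol
[Cr2O7^2-]_dilute = 3.510 × 10^-4 / 0.02557 = 0.01373 mol/L
[Cr2O7^2-]_original = 0.01373 × 250.0/19.89 = 0.1725 mol/L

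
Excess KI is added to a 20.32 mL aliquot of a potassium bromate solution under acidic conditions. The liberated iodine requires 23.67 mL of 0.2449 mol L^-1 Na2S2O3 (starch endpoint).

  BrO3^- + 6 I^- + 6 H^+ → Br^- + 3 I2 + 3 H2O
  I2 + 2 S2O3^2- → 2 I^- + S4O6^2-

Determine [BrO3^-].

0.04755 mol/L

n(S2O3^2-) = 0.02367 × 0.2449 = 5.797 × 10^-3 mol
n(I2) = n(S2O3^2-)/2 = 2.898 × 10^-3 mol
From the 1:3 ratio, n(BrO3^-) in the aliquot = 1/3 × 2.898 × 10^-3 = 9.661 × 10^-4 mol
[BrO3^-] = 9.661 × 10^-4 / 0.02032 = 0.04755 mol/L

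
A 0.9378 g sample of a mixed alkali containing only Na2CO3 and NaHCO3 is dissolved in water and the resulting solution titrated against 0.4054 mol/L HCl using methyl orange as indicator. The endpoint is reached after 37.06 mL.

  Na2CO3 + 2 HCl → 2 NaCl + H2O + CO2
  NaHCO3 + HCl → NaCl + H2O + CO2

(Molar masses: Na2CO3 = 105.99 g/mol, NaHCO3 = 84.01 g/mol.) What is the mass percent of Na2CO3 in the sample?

n(HCl) = 0.03706 × 0.4054 = 0.01502 mol
Let x = n(Na2CO3), y = n(NaHCO3).
Titrant: 2x + 1y = 0.01502;  mass: 105.99x + 84.01y = 0.9378
Solving, x = 5.229 × 10^-3 mol, y = 4.565 × 10^-3 mol
mass of Na2CO3 = 5.229 × 10^-3 × 105.99 = 0.5543 g
% Na2CO3 = 0.5543 / 0.9378 × 100 = 59.10 %

59.10 %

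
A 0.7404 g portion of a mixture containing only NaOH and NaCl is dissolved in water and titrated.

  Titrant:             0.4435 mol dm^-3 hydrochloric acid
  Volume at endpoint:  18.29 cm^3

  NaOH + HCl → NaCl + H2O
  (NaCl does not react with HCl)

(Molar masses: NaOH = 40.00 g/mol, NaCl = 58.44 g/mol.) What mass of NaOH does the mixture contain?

n(HCl) = 0.01829 × 0.4435 = 8.112 × 10^-3 mol
Let x = n(NaOH), y = n(NaCl).
Titrant: 1x = 8.112 × 10^-3;  mass: 40.00x + 58.44y = 0.7404
Solving, x = 8.112 × 10^-3 mol, y = 7.117 × 10^-3 mol
mass of NaOH = 8.112 × 10^-3 × 40.00 = 0.3245 g

0.3245 g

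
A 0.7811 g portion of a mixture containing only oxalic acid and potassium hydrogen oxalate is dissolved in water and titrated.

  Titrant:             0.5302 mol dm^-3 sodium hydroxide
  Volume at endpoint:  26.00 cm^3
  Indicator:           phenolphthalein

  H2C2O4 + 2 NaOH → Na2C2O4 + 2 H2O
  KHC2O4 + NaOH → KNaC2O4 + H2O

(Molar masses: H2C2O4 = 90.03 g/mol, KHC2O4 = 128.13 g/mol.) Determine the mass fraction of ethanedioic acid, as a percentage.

68.31 %

n(NaOH) = 0.02600 × 0.5302 = 0.01379 mol
Let x = n(H2C2O4), y = n(KHC2O4).
Titrant: 2x + 1y = 0.01379;  mass: 90.03x + 128.13y = 0.7811
Solving, x = 5.927 × 10^-3 mol, y = 1.932 × 10^-3 mol
mass of H2C2O4 = 5.927 × 10^-3 × 90.03 = 0.5336 g
% H2C2O4 = 0.5336 / 0.7811 × 100 = 68.31 %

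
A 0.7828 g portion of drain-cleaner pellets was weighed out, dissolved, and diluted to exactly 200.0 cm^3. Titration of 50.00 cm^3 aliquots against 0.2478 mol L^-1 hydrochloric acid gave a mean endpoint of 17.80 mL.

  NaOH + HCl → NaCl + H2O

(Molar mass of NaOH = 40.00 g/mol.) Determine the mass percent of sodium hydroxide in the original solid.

90.16 %

n(HCl) per titration = 0.01780 × 0.2478 = 4.411 × 10^-3 mol
n(NaOH) in each aliquot = 4.411 × 10^-3 mol (1:1 ratio)
n(NaOH) in the whole flask = 4.411 × 10^-3 × 200.0/50.00 = 0.01764 mol
mass of NaOH = 0.01764 × 40.00 = 0.7057 g
% NaOH = 0.7057 / 0.7828 × 100 = 90.16 %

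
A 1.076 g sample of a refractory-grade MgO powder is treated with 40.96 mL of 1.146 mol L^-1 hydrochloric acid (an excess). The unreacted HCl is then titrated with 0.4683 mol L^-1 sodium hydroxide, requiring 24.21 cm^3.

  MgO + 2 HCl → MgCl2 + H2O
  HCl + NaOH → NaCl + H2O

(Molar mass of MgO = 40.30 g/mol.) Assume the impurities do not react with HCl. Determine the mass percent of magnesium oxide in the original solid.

n(HCl) added = 0.04096 × 1.146 = 0.04694 mol
n(NaOH) used in back-titration = 0.02421 × 0.4683 = 0.01134 mol
n(HCl) left over = 0.01134 mol (1:1 ratio)
n(HCl) consumed by analyte = 0.04694 − 0.01134 = 0.03560 mol
From the 1:2 ratio, n(MgO) = 1/2 × 0.03560 = 0.01780 mol
mass of MgO = 0.01780 × 40.30 = 0.7174 g
% MgO = 0.7174 / 1.076 × 100 = 66.67 %

66.67 %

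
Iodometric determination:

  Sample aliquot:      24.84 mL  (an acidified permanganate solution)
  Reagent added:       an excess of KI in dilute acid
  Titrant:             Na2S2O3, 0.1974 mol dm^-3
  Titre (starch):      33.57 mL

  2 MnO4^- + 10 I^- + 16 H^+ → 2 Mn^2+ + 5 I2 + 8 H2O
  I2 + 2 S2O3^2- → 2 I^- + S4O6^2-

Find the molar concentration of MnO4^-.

n(S2O3^2-) = 0.03357 × 0.1974 = 6.627 × 10^-3 mol
n(I2) = n(S2O3^2-)/2 = 3.313 × 10^-3 mol
From the 2:5 ratio, n(MnO4^-) in the aliquot = 2/5 × 3.313 × 10^-3 = 1.325 × 10^-3 mol
[MnO4^-] = 1.325 × 10^-3 / 0.02484 = 0.05336 mol/L

0.05336 mol/L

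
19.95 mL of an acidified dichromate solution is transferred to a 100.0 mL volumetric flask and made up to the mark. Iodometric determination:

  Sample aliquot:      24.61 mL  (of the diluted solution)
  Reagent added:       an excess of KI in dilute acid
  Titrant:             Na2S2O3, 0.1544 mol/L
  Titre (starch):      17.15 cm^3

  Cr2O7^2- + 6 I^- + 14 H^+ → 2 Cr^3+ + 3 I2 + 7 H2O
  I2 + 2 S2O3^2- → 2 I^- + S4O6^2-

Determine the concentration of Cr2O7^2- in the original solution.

0.08989 mol/L

n(S2O3^2-) = 0.01715 × 0.1544 = 2.648 × 10^-3 mol
n(I2) = n(S2O3^2-)/2 = 1.324 × 10^-3 mol
From the 1:3 ratio, n(Cr2O7^2-) in the aliquot = 1/3 × 1.324 × 10^-3 = 4.413 × 10^-4 mol
[Cr2O7^2-]_dilute = 4.413 × 10^-4 / 0.02461 = 0.01793 mol/L
[Cr2O7^2-]_original = 0.01793 × 100.0/19.95 = 0.08989 mol/L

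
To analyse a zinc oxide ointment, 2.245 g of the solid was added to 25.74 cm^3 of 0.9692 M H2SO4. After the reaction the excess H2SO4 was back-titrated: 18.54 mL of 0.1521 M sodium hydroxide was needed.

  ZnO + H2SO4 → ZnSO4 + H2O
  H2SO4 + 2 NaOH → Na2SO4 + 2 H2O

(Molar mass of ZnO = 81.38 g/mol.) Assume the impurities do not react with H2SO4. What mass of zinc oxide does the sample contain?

1.915 g

n(H2SO4) added = 0.02574 × 0.9692 = 0.02495 mol
n(NaOH) used in back-titration = 0.01854 × 0.1521 = 2.820 × 10^-3 mol
From the 1:2 ratio, n(H2SO4) left over = 1/2 × 2.820 × 10^-3 = 1.410 × 10^-3 mol
n(H2SO4) consumed by analyte = 0.02495 − 1.410 × 10^-3 = 0.02354 mol
n(ZnO) = 0.02354 mol (1:1 ratio)
mass of ZnO = 0.02354 × 81.38 = 1.915 g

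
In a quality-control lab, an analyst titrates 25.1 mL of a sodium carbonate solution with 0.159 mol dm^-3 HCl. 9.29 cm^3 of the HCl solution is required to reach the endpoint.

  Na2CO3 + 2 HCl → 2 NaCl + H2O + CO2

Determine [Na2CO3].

n(HCl) = 0.00929 L × 0.159 mol/L = 1.48 × 10^-3 mol
From the 1:2 mole ratio, n(Na2CO3) = 1/2 × 1.48 × 10^-3 = 7.39 × 10^-4 mol
[Na2CO3] = 7.39 × 10^-4 mol / 0.0251 L = 0.0294 mol/L

0.0294 mol/L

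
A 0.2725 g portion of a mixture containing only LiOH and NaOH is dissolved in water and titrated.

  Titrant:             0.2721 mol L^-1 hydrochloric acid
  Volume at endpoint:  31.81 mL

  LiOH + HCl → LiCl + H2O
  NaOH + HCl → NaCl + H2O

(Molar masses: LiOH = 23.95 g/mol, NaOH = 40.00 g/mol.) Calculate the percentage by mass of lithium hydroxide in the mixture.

40.37 %

n(HCl) = 0.03181 × 0.2721 = 8.656 × 10^-3 mol
Let x = n(LiOH), y = n(NaOH).
Titrant: 1x + 1y = 8.656 × 10^-3;  mass: 23.95x + 40.00y = 0.2725
Solving, x = 4.593 × 10^-3 mol, y = 4.062 × 10^-3 mol
mass of LiOH = 4.593 × 10^-3 × 23.95 = 0.1100 g
% LiOH = 0.1100 / 0.2725 × 100 = 40.37 %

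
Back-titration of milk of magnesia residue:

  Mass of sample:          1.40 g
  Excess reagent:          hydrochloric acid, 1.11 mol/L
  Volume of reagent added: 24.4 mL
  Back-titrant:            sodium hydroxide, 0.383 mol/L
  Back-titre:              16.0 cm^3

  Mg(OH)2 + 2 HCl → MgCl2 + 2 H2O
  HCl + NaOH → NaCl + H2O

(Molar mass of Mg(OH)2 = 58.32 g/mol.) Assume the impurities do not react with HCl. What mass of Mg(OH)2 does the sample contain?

0.611 g

n(HCl) added = 0.0244 × 1.11 = 0.0271 mol
n(NaOH) used in back-titration = 0.0160 × 0.383 = 6.13 × 10^-3 mol
n(HCl) left over = 6.13 × 10^-3 mol (1:1 ratio)
n(HCl) consumed by analyte = 0.0271 − 6.13 × 10^-3 = 0.0210 mol
From the 1:2 ratio, n(Mg(OH)2) = 1/2 × 0.0210 = 0.0105 mol
mass of Mg(OH)2 = 0.0105 × 58.32 = 0.611 g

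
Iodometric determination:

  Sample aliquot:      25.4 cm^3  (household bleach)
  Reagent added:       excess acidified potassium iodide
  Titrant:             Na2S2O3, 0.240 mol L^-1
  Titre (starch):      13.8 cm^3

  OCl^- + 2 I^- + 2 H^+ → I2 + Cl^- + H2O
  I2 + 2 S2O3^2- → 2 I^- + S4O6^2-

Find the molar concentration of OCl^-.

n(S2O3^2-) = 0.0138 × 0.240 = 3.31 × 10^-3 mol
n(I2) = n(S2O3^2-)/2 = 1.66 × 10^-3 mol
n(OCl^-) in the aliquot = 1.66 × 10^-3 mol (1:1 ratio)
[OCl^-] = 1.66 × 10^-3 / 0.0254 = 0.0652 mol/L

0.0652 mol/L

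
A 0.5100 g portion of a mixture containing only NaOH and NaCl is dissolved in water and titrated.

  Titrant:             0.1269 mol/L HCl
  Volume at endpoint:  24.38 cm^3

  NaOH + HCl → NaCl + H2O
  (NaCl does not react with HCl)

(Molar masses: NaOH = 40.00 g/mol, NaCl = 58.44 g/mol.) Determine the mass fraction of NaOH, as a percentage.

24.27 %

n(HCl) = 0.02438 × 0.1269 = 3.094 × 10^-3 mol
Let x = n(NaOH), y = n(NaCl).
Titrant: 1x = 3.094 × 10^-3;  mass: 40.00x + 58.44y = 0.5100
Solving, x = 3.094 × 10^-3 mol, y = 6.609 × 10^-3 mol
mass of NaOH = 3.094 × 10^-3 × 40.00 = 0.1238 g
% NaOH = 0.1238 / 0.5100 × 100 = 24.27 %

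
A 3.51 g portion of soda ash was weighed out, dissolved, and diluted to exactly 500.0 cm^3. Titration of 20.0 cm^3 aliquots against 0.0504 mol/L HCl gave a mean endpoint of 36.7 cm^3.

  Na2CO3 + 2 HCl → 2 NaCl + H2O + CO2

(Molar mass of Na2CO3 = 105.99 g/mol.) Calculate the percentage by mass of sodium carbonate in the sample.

69.8 %

n(HCl) per titration = 0.0367 × 0.0504 = 1.85 × 10^-3 mol
From the 1:2 ratio, n(Na2CO3) in each aliquot = 1/2 × 1.85 × 10^-3 = 9.25 × 10^-4 mol
n(Na2CO3) in the whole flask = 9.25 × 10^-4 × 500.0/20.0 = 0.0231 mol
mass of Na2CO3 = 0.0231 × 105.99 = 2.45 g
% Na2CO3 = 2.45 / 3.51 × 100 = 69.8 %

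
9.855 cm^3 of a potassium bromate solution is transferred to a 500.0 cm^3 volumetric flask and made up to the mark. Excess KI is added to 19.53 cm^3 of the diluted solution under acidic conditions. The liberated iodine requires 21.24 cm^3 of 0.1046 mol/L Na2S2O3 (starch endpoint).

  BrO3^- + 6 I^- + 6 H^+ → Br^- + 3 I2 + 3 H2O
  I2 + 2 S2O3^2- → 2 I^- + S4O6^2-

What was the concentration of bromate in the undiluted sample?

n(S2O3^2-) = 0.02124 × 0.1046 = 2.222 × 10^-3 mol
n(I2) = n(S2O3^2-)/2 = 1.111 × 10^-3 mol
From the 1:3 ratio, n(BrO3^-) in the aliquot = 1/3 × 1.111 × 10^-3 = 3.703 × 10^-4 mol
[BrO3^-]_dilute = 3.703 × 10^-4 / 0.01953 = 0.01896 mol/L
[BrO3^-]_original = 0.01896 × 500.0/9.855 = 0.9619 mol/L

0.9619 mol/L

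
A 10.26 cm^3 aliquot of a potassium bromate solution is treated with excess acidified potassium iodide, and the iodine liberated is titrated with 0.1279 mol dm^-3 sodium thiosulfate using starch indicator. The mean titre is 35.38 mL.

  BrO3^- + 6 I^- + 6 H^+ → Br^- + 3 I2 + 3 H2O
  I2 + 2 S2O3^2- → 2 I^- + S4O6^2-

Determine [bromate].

n(S2O3^2-) = 0.03538 × 0.1279 = 4.525 × 10^-3 mol
n(I2) = n(S2O3^2-)/2 = 2.263 × 10^-3 mol
From the 1:3 ratio, n(BrO3^-) in the aliquot = 1/3 × 2.263 × 10^-3 = 7.542 × 10^-4 mol
[BrO3^-] = 7.542 × 10^-4 / 0.01026 = 0.07351 mol/L

0.07351 mol/L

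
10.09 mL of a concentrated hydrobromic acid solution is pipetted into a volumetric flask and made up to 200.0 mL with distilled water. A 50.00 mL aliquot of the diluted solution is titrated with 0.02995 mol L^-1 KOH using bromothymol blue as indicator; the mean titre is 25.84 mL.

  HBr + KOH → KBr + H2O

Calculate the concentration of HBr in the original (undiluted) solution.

n(KOH) = 0.02584 × 0.02995 = 7.739 × 10^-4 mol
n(HBr) in the aliquot = 7.739 × 10^-4 mol (1:1 ratio)
[HBr]_dilute = 7.739 × 10^-4 / 0.05000 = 0.01548 mol/L
Dilution factor = 200.0 / 10.09 = 19.82
[HBr]_stock = 0.01548 × 19.82 = 0.3068 mol/L

0.3068 mol/L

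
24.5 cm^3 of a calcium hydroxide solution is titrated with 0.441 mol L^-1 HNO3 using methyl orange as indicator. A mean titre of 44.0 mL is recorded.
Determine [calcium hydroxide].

Ca(OH)2 + 2 HNO3 → Ca(NO3)2 + 2 H2O
n(HNO3) = 0.0440 L × 0.441 mol/L = 0.0194 mol
From the 1:2 mole ratio, n(Ca(OH)2) = 1/2 × 0.0194 = 9.70 × 10^-3 mol
[Ca(OH)2] = 9.70 × 10^-3 mol / 0.0245 L = 0.396 mol/L

0.396 mol/L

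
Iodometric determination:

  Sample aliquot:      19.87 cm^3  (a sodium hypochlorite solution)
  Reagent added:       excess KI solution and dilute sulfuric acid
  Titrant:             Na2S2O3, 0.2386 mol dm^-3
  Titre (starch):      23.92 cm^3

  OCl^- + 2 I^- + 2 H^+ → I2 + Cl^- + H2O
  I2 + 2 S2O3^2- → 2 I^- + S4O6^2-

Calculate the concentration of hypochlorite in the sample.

0.1436 mol/L

n(S2O3^2-) = 0.02392 × 0.2386 = 5.707 × 10^-3 mol
n(I2) = n(S2O3^2-)/2 = 2.854 × 10^-3 mol
n(OCl^-) in the aliquot = 2.854 × 10^-3 mol (1:1 ratio)
[OCl^-] = 2.854 × 10^-3 / 0.01987 = 0.1436 mol/L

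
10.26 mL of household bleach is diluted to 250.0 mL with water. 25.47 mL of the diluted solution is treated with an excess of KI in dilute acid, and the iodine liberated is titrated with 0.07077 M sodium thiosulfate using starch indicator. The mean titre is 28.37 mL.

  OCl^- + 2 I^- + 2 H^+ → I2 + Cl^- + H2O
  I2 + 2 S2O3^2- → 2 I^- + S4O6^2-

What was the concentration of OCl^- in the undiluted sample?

n(S2O3^2-) = 0.02837 × 0.07077 = 2.008 × 10^-3 mol
n(I2) = n(S2O3^2-)/2 = 1.004 × 10^-3 mol
n(OCl^-) in the aliquot = 1.004 × 10^-3 mol (1:1 ratio)
[OCl^-]_dilute = 1.004 × 10^-3 / 0.02547 = 0.03941 mol/L
[OCl^-]_original = 0.03941 × 250.0/10.26 = 0.9604 mol/L

0.9604 M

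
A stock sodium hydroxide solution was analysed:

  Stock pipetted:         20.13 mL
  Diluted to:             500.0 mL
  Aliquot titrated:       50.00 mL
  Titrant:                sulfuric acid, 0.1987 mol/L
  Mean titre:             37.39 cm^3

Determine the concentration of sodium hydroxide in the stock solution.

2 NaOH + H2SO4 → Na2SO4 + 2 H2O
n(H2SO4) = 0.03739 × 0.1987 = 7.429 × 10^-3 mol
From the 2:1 ratio, n(NaOH) in the aliquot = 2/1 × 7.429 × 10^-3 = 0.01486 mol
[NaOH]_dilute = 0.01486 / 0.05000 = 0.2972 mol/L
Dilution factor = 500.0 / 20.13 = 24.84
[NaOH]_stock = 0.2972 × 24.84 = 7.381 mol/L

7.381 mol/L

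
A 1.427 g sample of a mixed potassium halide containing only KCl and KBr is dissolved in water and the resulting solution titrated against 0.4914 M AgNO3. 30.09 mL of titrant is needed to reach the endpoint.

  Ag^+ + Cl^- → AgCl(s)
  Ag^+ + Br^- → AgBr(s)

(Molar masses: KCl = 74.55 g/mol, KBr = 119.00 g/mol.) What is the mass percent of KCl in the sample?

39.09 %

n(AgNO3) = 0.03009 × 0.4914 = 0.01479 mol
Let x = n(KCl), y = n(KBr).
Titrant: 1x + 1y = 0.01479;  mass: 74.55x + 119.00y = 1.427
Solving, x = 7.482 × 10^-3 mol, y = 7.305 × 10^-3 mol
mass of KCl = 7.482 × 10^-3 × 74.55 = 0.5578 g
% KCl = 0.5578 / 1.427 × 100 = 39.09 %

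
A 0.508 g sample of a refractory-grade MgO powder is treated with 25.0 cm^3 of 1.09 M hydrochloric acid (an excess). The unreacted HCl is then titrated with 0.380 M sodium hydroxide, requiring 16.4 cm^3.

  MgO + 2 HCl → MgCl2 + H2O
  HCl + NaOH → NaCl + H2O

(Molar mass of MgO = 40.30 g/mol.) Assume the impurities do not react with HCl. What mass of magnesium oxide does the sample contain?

n(HCl) added = 0.0250 × 1.09 = 0.0273 mol
n(NaOH) used in back-titration = 0.0164 × 0.380 = 6.23 × 10^-3 mol
n(HCl) left over = 6.23 × 10^-3 mol (1:1 ratio)
n(HCl) consumed by analyte = 0.0273 − 6.23 × 10^-3 = 0.0210 mol
From the 1:2 ratio, n(MgO) = 1/2 × 0.0210 = 0.0105 mol
mass of MgO = 0.0105 × 40.30 = 0.424 g

0.424 g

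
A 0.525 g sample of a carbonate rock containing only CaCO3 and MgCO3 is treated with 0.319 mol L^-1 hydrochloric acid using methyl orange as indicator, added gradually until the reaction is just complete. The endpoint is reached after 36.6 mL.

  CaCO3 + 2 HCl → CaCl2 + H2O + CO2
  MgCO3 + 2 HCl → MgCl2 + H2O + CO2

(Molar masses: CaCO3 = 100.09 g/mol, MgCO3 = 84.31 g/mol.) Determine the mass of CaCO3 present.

n(HCl) = 0.0366 × 0.319 = 0.0117 mol
Let x = n(CaCO3), y = n(MgCO3).
Titrant: 2x + 2y = 0.0117;  mass: 100.09x + 84.31y = 0.525
Solving, x = 2.08 × 10^-3 mol, y = 3.76 × 10^-3 mol
mass of CaCO3 = 2.08 × 10^-3 × 100.09 = 0.208 g

0.208 g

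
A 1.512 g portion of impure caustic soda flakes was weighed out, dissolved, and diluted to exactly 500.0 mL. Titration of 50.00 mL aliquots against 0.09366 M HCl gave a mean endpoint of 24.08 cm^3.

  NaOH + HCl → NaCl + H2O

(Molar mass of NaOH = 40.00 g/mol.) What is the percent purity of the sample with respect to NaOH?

59.66 %

n(HCl) per titration = 0.02408 × 0.09366 = 2.255 × 10^-3 mol
n(NaOH) in each aliquot = 2.255 × 10^-3 mol (1:1 ratio)
n(NaOH) in the whole flask = 2.255 × 10^-3 × 500.0/50.00 = 0.02255 mol
mass of NaOH = 0.02255 × 40.00 = 0.9021 g
% NaOH = 0.9021 / 1.512 × 100 = 59.66 %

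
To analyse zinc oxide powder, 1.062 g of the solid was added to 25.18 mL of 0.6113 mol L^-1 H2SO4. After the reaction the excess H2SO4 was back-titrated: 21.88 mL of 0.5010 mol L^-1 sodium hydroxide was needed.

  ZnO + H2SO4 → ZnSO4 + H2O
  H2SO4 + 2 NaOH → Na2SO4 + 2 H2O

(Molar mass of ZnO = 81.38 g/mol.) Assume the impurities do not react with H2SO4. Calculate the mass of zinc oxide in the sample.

0.8066 g

n(H2SO4) added = 0.02518 × 0.6113 = 0.01539 mol
n(NaOH) used in back-titration = 0.02188 × 0.5010 = 0.01096 mol
From the 1:2 ratio, n(H2SO4) left over = 1/2 × 0.01096 = 5.481 × 10^-3 mol
n(H2SO4) consumed by analyte = 0.01539 − 5.481 × 10^-3 = 9.912 × 10^-3 mol
n(ZnO) = 9.912 × 10^-3 mol (1:1 ratio)
mass of ZnO = 9.912 × 10^-3 × 81.38 = 0.8066 g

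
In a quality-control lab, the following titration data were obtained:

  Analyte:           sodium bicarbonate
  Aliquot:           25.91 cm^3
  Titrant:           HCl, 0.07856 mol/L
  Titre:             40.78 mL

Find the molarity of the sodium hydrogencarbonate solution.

0.1236 mol/L

NaHCO3 + HCl → NaCl + H2O + CO2
n(HCl) = 0.04078 L × 0.07856 mol/L = 3.204 × 10^-3 mol
n(NaHCO3) = 3.204 × 10^-3 mol (1:1 mole ratio)
[NaHCO3] = 3.204 × 10^-3 mol / 0.02591 L = 0.1236 mol/L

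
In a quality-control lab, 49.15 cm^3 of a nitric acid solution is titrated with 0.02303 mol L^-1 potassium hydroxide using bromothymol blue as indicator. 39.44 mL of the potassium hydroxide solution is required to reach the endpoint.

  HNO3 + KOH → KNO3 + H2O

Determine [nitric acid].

0.01848 mol/L

n(KOH) = 0.03944 L × 0.02303 mol/L = 9.083 × 10^-4 mol
n(HNO3) = 9.083 × 10^-4 mol (1:1 mole ratio)
[HNO3] = 9.083 × 10^-4 mol / 0.04915 L = 0.01848 mol/L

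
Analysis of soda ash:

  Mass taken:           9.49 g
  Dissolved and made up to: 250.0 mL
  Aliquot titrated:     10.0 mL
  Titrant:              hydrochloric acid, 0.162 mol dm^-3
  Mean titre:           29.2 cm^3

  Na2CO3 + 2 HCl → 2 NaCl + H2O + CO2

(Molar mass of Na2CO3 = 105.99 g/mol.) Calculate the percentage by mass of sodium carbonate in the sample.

n(HCl) per titration = 0.0292 × 0.162 = 4.73 × 10^-3 mol
From the 1:2 ratio, n(Na2CO3) in each aliquot = 1/2 × 4.73 × 10^-3 = 2.37 × 10^-3 mol
n(Na2CO3) in the whole flask = 2.37 × 10^-3 × 250.0/10.0 = 0.0591 mol
mass of Na2CO3 = 0.0591 × 105.99 = 6.27 g
% Na2CO3 = 6.27 / 9.49 × 100 = 66.0 %

66.0 %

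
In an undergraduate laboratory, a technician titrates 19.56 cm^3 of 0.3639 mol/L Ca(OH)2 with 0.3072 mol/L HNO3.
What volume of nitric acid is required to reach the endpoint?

Ca(OH)2 + 2 HNO3 → Ca(NO3)2 + 2 H2O
n(Ca(OH)2) = 0.01956 L × 0.3639 mol/L = 7.118 × 10^-3 mol
From the 2:1 stoichiometry, n(HNO3) = 2/1 × 7.118 × 10^-3 = 0.01424 mol
V(HNO3) = 0.01424 mol / 0.3072 mol/L = 0.04634 L = 46.34 mL

46.34 mL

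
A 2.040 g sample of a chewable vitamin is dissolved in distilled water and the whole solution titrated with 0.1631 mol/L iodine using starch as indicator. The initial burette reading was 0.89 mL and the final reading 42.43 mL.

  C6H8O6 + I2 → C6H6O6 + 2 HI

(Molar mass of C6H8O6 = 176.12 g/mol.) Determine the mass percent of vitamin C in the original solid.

58.49 %

n(I2) = 0.04154 L × 0.1631 mol/L = 6.775 × 10^-3 mol
n(C6H8O6) = 6.775 × 10^-3 mol (1:1 ratio)
mass of C6H8O6 = 6.775 × 10^-3 × 176.12 g/mol = 1.193 g
% C6H8O6 = 1.193 / 2.040 × 100 = 58.49 %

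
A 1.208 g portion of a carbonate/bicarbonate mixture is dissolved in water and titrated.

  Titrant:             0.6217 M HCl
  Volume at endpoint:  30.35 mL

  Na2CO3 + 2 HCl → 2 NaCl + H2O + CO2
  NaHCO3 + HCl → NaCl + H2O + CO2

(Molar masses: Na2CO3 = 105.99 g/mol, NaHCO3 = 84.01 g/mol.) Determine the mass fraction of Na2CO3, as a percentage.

n(HCl) = 0.03035 × 0.6217 = 0.01887 mol
Let x = n(Na2CO3), y = n(NaHCO3).
Titrant: 2x + 1y = 0.01887;  mass: 105.99x + 84.01y = 1.208
Solving, x = 6.080 × 10^-3 mol, y = 6.708 × 10^-3 mol
mass of Na2CO3 = 6.080 × 10^-3 × 105.99 = 0.6444 g
% Na2CO3 = 0.6444 / 1.208 × 100 = 53.35 %

53.35 %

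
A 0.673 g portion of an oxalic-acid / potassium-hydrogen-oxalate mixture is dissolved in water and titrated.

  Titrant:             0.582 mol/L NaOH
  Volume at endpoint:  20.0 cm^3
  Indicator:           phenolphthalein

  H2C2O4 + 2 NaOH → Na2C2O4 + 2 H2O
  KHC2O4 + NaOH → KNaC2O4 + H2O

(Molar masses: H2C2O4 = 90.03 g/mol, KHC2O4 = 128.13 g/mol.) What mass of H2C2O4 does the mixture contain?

0.443 g

n(NaOH) = 0.0200 × 0.582 = 0.0116 mol
Let x = n(H2C2O4), y = n(KHC2O4).
Titrant: 2x + 1y = 0.0116;  mass: 90.03x + 128.13y = 0.673
Solving, x = 4.92 × 10^-3 mol, y = 1.79 × 10^-3 mol
mass of H2C2O4 = 4.92 × 10^-3 × 90.03 = 0.443 g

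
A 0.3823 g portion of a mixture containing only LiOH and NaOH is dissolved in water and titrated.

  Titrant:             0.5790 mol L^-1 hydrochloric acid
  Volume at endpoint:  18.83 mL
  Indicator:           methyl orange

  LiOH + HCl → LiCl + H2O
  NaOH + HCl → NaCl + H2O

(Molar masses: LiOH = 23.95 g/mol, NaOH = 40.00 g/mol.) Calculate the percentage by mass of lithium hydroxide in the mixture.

n(HCl) = 0.01883 × 0.5790 = 0.01090 mol
Let x = n(LiOH), y = n(NaOH).
Titrant: 1x + 1y = 0.01090;  mass: 23.95x + 40.00y = 0.3823
Solving, x = 3.352 × 10^-3 mol, y = 7.550 × 10^-3 mol
mass of LiOH = 3.352 × 10^-3 × 23.95 = 0.08029 g
% LiOH = 0.08029 / 0.3823 × 100 = 21.00 %

21.00 %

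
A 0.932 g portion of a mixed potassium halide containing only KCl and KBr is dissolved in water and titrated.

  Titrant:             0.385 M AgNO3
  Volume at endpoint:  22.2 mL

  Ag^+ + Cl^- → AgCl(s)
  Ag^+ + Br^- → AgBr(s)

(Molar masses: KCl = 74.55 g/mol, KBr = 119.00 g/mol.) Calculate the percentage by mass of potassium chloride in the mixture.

15.3 %

n(AgNO3) = 0.0222 × 0.385 = 8.55 × 10^-3 mol
Let x = n(KCl), y = n(KBr).
Titrant: 1x + 1y = 8.55 × 10^-3;  mass: 74.55x + 119.00y = 0.932
Solving, x = 1.91 × 10^-3 mol, y = 6.63 × 10^-3 mol
mass of KCl = 1.91 × 10^-3 × 74.55 = 0.143 g
% KCl = 0.143 / 0.932 × 100 = 15.3 %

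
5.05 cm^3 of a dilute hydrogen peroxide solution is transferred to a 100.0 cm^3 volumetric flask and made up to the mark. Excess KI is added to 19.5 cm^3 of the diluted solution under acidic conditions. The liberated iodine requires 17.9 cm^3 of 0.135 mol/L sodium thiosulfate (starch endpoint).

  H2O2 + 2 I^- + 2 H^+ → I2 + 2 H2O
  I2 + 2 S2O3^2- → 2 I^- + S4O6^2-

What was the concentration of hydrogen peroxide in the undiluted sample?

n(S2O3^2-) = 0.0179 × 0.135 = 2.42 × 10^-3 mol
n(I2) = n(S2O3^2-)/2 = 1.21 × 10^-3 mol
n(H2O2) in the aliquot = 1.21 × 10^-3 mol (1:1 ratio)
[H2O2]_dilute = 1.21 × 10^-3 / 0.0195 = 0.0620 mol/L
[H2O2]_original = 0.0620 × 100.0/5.05 = 1.23 mol/L

1.23 mol/L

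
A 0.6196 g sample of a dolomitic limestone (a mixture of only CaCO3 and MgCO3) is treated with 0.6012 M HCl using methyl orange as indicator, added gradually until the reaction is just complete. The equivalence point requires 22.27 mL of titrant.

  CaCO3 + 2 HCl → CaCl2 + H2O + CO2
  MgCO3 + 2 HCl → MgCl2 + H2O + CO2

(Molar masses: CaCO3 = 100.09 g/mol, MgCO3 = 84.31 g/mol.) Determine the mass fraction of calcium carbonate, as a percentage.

n(HCl) = 0.02227 × 0.6012 = 0.01339 mol
Let x = n(CaCO3), y = n(MgCO3).
Titrant: 2x + 2y = 0.01339;  mass: 100.09x + 84.31y = 0.6196
Solving, x = 3.498 × 10^-3 mol, y = 3.196 × 10^-3 mol
mass of CaCO3 = 3.498 × 10^-3 × 100.09 = 0.3501 g
% CaCO3 = 0.3501 / 0.6196 × 100 = 56.51 %

56.51 %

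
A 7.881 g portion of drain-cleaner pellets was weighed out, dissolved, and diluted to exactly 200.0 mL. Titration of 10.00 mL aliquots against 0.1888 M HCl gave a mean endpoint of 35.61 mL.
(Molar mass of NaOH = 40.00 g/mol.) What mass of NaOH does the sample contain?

NaOH + HCl → NaCl + H2O
n(HCl) per titration = 0.03561 × 0.1888 = 6.723 × 10^-3 mol
n(NaOH) in each aliquot = 6.723 × 10^-3 mol (1:1 ratio)
n(NaOH) in the whole flask = 6.723 × 10^-3 × 200.0/10.00 = 0.1345 mol
mass of NaOH = 0.1345 × 40.00 = 5.379 g

5.379 g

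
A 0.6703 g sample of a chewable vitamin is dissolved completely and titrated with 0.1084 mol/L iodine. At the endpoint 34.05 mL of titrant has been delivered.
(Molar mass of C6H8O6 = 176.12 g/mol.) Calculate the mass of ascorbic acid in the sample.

0.6501 g

C6H8O6 + I2 → C6H6O6 + 2 HI
n(I2) = 0.03405 L × 0.1084 mol/L = 3.691 × 10^-3 mol
n(C6H8O6) = 3.691 × 10^-3 mol (1:1 ratio)
mass of C6H8O6 = 3.691 × 10^-3 × 176.12 g/mol = 0.6501 g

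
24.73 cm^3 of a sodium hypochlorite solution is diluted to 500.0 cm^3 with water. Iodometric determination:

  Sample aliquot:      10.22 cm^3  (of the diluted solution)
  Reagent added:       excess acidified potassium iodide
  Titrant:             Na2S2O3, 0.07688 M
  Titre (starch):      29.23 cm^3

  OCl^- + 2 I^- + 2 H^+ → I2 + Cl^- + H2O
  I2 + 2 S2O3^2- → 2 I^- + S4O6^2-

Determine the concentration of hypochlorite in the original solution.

n(S2O3^2-) = 0.02923 × 0.07688 = 2.247 × 10^-3 mol
n(I2) = n(S2O3^2-)/2 = 1.124 × 10^-3 mol
n(OCl^-) in the aliquot = 1.124 × 10^-3 mol (1:1 ratio)
[OCl^-]_dilute = 1.124 × 10^-3 / 0.01022 = 0.1099 mol/L
[OCl^-]_original = 0.1099 × 500.0/24.73 = 2.223 mol/L

2.223 M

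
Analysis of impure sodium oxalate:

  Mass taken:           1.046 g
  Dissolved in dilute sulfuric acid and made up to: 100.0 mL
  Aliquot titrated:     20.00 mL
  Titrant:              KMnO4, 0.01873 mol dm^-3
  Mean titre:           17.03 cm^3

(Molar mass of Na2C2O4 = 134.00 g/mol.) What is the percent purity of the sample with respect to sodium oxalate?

51.08 %

2 MnO4^- + 5 C2O4^2- + 16 H^+ → 2 Mn^2+ + 10 CO2 + 8 H2O
n(KMnO4) per titration = 0.01703 × 0.01873 = 3.190 × 10^-4 mol
From the 5:2 ratio, n(Na2C2O4) in each aliquot = 5/2 × 3.190 × 10^-4 = 7.974 × 10^-4 mol
n(Na2C2O4) in the whole flask = 7.974 × 10^-4 × 100.0/20.00 = 3.987 × 10^-3 mol
mass of Na2C2O4 = 3.987 × 10^-3 × 134.00 = 0.5343 g
% Na2C2O4 = 0.5343 / 1.046 × 100 = 51.08 %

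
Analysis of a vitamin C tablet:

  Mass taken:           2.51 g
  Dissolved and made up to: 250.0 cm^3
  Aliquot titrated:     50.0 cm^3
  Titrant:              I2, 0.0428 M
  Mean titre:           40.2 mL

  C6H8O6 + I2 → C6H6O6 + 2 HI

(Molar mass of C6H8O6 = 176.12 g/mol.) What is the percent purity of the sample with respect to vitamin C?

n(I2) per titration = 0.0402 × 0.0428 = 1.72 × 10^-3 mol
n(C6H8O6) in each aliquot = 1.72 × 10^-3 mol (1:1 ratio)
n(C6H8O6) in the whole flask = 1.72 × 10^-3 × 250.0/50.0 = 8.60 × 10^-3 mol
mass of C6H8O6 = 8.60 × 10^-3 × 176.12 = 1.52 g
% C6H8O6 = 1.52 / 2.51 × 100 = 60.4 %

60.4 %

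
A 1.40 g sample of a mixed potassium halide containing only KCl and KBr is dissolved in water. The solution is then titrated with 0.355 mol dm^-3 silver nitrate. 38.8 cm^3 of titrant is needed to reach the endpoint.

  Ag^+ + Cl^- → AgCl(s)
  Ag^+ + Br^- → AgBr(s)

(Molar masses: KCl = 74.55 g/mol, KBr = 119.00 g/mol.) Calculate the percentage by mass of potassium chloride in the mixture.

n(AgNO3) = 0.0388 × 0.355 = 0.0138 mol
Let x = n(KCl), y = n(KBr).
Titrant: 1x + 1y = 0.0138;  mass: 74.55x + 119.00y = 1.40
Solving, x = 5.38 × 10^-3 mol, y = 8.39 × 10^-3 mol
mass of KCl = 5.38 × 10^-3 × 74.55 = 0.401 g
% KCl = 0.401 / 1.40 × 100 = 28.6 %

28.6 %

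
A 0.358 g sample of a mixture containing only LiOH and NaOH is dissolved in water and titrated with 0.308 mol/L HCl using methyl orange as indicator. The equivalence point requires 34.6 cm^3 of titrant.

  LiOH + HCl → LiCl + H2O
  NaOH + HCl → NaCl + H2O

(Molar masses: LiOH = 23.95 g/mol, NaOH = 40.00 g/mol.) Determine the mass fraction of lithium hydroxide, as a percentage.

n(HCl) = 0.0346 × 0.308 = 0.0107 mol
Let x = n(LiOH), y = n(NaOH).
Titrant: 1x + 1y = 0.0107;  mass: 23.95x + 40.00y = 0.358
Solving, x = 4.25 × 10^-3 mol, y = 6.40 × 10^-3 mol
mass of LiOH = 4.25 × 10^-3 × 23.95 = 0.102 g
% LiOH = 0.102 / 0.358 × 100 = 28.5 %

28.5 %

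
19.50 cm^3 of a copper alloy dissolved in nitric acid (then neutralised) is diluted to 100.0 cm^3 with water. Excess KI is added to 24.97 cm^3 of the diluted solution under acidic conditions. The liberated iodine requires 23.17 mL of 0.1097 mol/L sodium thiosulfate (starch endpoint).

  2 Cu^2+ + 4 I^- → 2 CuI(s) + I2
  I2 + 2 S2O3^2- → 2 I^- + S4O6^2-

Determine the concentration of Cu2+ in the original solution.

n(S2O3^2-) = 0.02317 × 0.1097 = 2.542 × 10^-3 mol
n(I2) = n(S2O3^2-)/2 = 1.271 × 10^-3 mol
From the 2:1 ratio, n(Cu2+) in the aliquot = 2/1 × 1.271 × 10^-3 = 2.542 × 10^-3 mol
[Cu2+]_dilute = 2.542 × 10^-3 / 0.02497 = 0.1018 mol/L
[Cu2+]_original = 0.1018 × 100.0/19.50 = 0.5220 mol/L

0.5220 mol/L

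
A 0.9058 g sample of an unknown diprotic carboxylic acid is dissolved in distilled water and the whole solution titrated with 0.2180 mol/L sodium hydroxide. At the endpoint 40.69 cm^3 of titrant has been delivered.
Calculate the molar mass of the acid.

n(NaOH) = 0.04069 L × 0.2180 mol/L = 8.870 × 10^-3 mol
From the 1:2 ratio, n(H2A) = 1/2 × 8.870 × 10^-3 = 4.435 × 10^-3 mol
M = m / n = 0.9058 g / 4.435 × 10^-3 mol = 204.2 g/mol

204.2 g/mol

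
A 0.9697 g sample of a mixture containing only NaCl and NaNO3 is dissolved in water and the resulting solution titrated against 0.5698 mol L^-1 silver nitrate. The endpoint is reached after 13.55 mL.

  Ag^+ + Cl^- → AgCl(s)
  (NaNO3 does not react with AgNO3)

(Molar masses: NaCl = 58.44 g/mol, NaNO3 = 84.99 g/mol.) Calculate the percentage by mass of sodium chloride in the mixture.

n(AgNO3) = 0.01355 × 0.5698 = 7.721 × 10^-3 mol
Let x = n(NaCl), y = n(NaNO3).
Titrant: 1x = 7.721 × 10^-3;  mass: 58.44x + 84.99y = 0.9697
Solving, x = 7.721 × 10^-3 mol, y = 6.101 × 10^-3 mol
mass of NaCl = 7.721 × 10^-3 × 58.44 = 0.4512 g
% NaCl = 0.4512 / 0.9697 × 100 = 46.53 %

46.53 %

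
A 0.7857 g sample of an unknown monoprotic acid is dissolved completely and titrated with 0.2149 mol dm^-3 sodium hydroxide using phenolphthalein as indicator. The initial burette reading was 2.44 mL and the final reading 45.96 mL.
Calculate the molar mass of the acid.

84.01 g/mol

n(NaOH) = 0.04352 L × 0.2149 mol/L = 9.352 × 10^-3 mol
n(HA) = 9.352 × 10^-3 mol (1:1 ratio)
M = m / n = 0.7857 g / 9.352 × 10^-3 mol = 84.01 g/mol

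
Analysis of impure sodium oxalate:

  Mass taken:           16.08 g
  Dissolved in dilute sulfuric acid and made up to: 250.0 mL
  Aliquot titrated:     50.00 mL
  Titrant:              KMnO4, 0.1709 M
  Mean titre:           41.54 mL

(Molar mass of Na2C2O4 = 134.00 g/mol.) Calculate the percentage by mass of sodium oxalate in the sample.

2 MnO4^- + 5 C2O4^2- + 16 H^+ → 2 Mn^2+ + 10 CO2 + 8 H2O
n(KMnO4) per titration = 0.04154 × 0.1709 = 7.099 × 10^-3 mol
From the 5:2 ratio, n(Na2C2O4) in each aliquot = 5/2 × 7.099 × 10^-3 = 0.01775 mol
n(Na2C2O4) in the whole flask = 0.01775 × 250.0/50.00 = 0.08874 mol
mass of Na2C2O4 = 0.08874 × 134.00 = 11.89 g
% Na2C2O4 = 11.89 / 16.08 × 100 = 73.95 %

73.95 %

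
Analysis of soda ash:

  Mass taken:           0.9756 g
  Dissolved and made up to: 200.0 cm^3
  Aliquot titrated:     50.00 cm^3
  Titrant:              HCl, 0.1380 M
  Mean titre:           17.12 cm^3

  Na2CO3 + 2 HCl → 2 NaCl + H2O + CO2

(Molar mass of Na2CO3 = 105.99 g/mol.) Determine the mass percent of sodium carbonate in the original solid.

n(HCl) per titration = 0.01712 × 0.1380 = 2.363 × 10^-3 mol
From the 1:2 ratio, n(Na2CO3) in each aliquot = 1/2 × 2.363 × 10^-3 = 1.181 × 10^-3 mol
n(Na2CO3) in the whole flask = 1.181 × 10^-3 × 200.0/50.00 = 4.725 × 10^-3 mol
mass of Na2CO3 = 4.725 × 10^-3 × 105.99 = 0.5008 g
% Na2CO3 = 0.5008 / 0.9756 × 100 = 51.33 %

51.33 %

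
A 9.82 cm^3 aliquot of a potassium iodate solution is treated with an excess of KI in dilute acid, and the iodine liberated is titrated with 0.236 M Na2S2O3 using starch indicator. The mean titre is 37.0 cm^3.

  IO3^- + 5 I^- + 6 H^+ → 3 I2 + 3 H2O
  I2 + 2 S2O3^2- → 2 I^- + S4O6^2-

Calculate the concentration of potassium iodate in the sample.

n(S2O3^2-) = 0.0370 × 0.236 = 8.73 × 10^-3 mol
n(I2) = n(S2O3^2-)/2 = 4.37 × 10^-3 mol
From the 1:3 ratio, n(IO3^-) in the aliquot = 1/3 × 4.37 × 10^-3 = 1.46 × 10^-3 mol
[IO3^-] = 1.46 × 10^-3 / 0.00982 = 0.148 mol/L

0.148 M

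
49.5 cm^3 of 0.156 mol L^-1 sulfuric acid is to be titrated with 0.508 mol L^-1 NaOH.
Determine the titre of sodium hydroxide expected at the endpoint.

30.4 mL

H2SO4 + 2 NaOH → Na2SO4 + 2 H2O
n(H2SO4) = 0.0495 L × 0.156 mol/L = 7.72 × 10^-3 mol
From the 2:1 stoichiometry, n(NaOH) = 2/1 × 7.72 × 10^-3 = 0.0154 mol
V(NaOH) = 0.0154 mol / 0.508 mol/L = 0.0304 L = 30.4 mL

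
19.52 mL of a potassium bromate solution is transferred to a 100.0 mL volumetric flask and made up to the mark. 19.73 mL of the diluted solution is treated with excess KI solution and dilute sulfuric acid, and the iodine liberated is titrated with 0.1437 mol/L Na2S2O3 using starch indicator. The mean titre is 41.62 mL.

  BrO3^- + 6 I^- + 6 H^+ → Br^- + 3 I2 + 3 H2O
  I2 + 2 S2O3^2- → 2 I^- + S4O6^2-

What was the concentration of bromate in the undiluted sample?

0.2588 mol/L

n(S2O3^2-) = 0.04162 × 0.1437 = 5.981 × 10^-3 mol
n(I2) = n(S2O3^2-)/2 = 2.990 × 10^-3 mol
From the 1:3 ratio, n(BrO3^-) in the aliquot = 1/3 × 2.990 × 10^-3 = 9.968 × 10^-4 mol
[BrO3^-]_dilute = 9.968 × 10^-4 / 0.01973 = 0.05052 mol/L
[BrO3^-]_original = 0.05052 × 100.0/19.52 = 0.2588 mol/L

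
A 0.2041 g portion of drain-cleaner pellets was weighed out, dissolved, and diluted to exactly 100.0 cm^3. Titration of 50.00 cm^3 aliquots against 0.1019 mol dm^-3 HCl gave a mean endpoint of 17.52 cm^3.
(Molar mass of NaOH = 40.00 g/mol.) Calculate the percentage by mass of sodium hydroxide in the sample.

NaOH + HCl → NaCl + H2O
n(HCl) per titration = 0.01752 × 0.1019 = 1.785 × 10^-3 mol
n(NaOH) in each aliquot = 1.785 × 10^-3 mol (1:1 ratio)
n(NaOH) in the whole flask = 1.785 × 10^-3 × 100.0/50.00 = 3.571 × 10^-3 mol
mass of NaOH = 3.571 × 10^-3 × 40.00 = 0.1428 g
% NaOH = 0.1428 / 0.2041 × 100 = 69.98 %

69.98 %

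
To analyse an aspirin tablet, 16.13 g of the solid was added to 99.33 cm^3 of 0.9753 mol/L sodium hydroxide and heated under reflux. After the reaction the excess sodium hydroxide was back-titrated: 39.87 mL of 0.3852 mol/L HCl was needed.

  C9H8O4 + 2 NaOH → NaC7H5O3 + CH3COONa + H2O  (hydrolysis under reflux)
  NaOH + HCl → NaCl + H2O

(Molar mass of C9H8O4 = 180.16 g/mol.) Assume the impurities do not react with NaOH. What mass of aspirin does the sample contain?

7.343 g

n(NaOH) added = 0.09933 × 0.9753 = 0.09688 mol
n(HCl) used in back-titration = 0.03987 × 0.3852 = 0.01536 mol
n(NaOH) left over = 0.01536 mol (1:1 ratio)
n(NaOH) consumed by analyte = 0.09688 − 0.01536 = 0.08152 mol
From the 1:2 ratio, n(C9H8O4) = 1/2 × 0.08152 = 0.04076 mol
mass of C9H8O4 = 0.04076 × 180.16 = 7.343 g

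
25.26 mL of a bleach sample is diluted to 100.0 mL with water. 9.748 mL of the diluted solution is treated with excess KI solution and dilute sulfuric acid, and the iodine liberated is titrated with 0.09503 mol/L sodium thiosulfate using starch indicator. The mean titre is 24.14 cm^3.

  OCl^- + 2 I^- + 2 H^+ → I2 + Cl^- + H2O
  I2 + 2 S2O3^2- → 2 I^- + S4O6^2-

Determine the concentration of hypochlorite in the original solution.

n(S2O3^2-) = 0.02414 × 0.09503 = 2.294 × 10^-3 mol
n(I2) = n(S2O3^2-)/2 = 1.147 × 10^-3 mol
n(OCl^-) in the aliquot = 1.147 × 10^-3 mol (1:1 ratio)
[OCl^-]_dilute = 1.147 × 10^-3 / 0.009748 = 0.1177 mol/L
[OCl^-]_original = 0.1177 × 100.0/25.26 = 0.4658 mol/L

0.4658 mol/L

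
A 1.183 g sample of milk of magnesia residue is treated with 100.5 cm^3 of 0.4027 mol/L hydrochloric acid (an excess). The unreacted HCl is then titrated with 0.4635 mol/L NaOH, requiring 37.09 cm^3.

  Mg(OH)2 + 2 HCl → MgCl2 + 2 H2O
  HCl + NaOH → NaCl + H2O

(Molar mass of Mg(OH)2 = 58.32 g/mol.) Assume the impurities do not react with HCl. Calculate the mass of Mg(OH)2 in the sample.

0.6788 g

n(HCl) added = 0.1005 × 0.4027 = 0.04047 mol
n(NaOH) used in back-titration = 0.03709 × 0.4635 = 0.01719 mol
n(HCl) left over = 0.01719 mol (1:1 ratio)
n(HCl) consumed by analyte = 0.04047 − 0.01719 = 0.02328 mol
From the 1:2 ratio, n(Mg(OH)2) = 1/2 × 0.02328 = 0.01164 mol
mass of Mg(OH)2 = 0.01164 × 58.32 = 0.6788 g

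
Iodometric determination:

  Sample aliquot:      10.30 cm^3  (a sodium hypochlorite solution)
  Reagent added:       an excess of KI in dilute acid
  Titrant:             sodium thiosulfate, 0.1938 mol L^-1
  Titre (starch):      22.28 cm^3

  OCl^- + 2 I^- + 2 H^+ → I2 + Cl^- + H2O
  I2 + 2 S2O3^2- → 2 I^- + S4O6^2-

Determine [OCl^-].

n(S2O3^2-) = 0.02228 × 0.1938 = 4.318 × 10^-3 mol
n(I2) = n(S2O3^2-)/2 = 2.159 × 10^-3 mol
n(OCl^-) in the aliquot = 2.159 × 10^-3 mol (1:1 ratio)
[OCl^-] = 2.159 × 10^-3 / 0.01030 = 0.2096 mol/L

0.2096 mol/L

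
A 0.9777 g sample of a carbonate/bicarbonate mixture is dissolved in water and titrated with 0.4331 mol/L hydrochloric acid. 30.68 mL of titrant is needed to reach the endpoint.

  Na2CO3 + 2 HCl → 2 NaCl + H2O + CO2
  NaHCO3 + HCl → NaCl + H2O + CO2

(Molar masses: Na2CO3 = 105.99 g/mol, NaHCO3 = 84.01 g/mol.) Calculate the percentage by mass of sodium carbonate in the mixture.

n(HCl) = 0.03068 × 0.4331 = 0.01329 mol
Let x = n(Na2CO3), y = n(NaHCO3).
Titrant: 2x + 1y = 0.01329;  mass: 105.99x + 84.01y = 0.9777
Solving, x = 2.234 × 10^-3 mol, y = 8.819 × 10^-3 mol
mass of Na2CO3 = 2.234 × 10^-3 × 105.99 = 0.2368 g
% Na2CO3 = 0.2368 / 0.9777 × 100 = 24.22 %

24.22 %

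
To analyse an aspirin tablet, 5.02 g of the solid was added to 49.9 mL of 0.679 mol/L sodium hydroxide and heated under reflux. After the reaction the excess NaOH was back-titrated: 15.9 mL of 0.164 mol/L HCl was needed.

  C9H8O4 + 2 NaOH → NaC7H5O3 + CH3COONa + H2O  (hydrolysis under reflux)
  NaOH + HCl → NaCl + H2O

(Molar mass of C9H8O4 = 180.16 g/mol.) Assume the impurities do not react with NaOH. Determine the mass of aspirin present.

2.82 g

n(NaOH) added = 0.0499 × 0.679 = 0.0339 mol
n(HCl) used in back-titration = 0.0159 × 0.164 = 2.61 × 10^-3 mol
n(NaOH) left over = 2.61 × 10^-3 mol (1:1 ratio)
n(NaOH) consumed by analyte = 0.0339 − 2.61 × 10^-3 = 0.0313 mol
From the 1:2 ratio, n(C9H8O4) = 1/2 × 0.0313 = 0.0156 mol
mass of C9H8O4 = 0.0156 × 180.16 = 2.82 g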